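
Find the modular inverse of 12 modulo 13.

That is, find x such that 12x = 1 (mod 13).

Step 1: We need x such that 12 * x = 1 (mod 13).
Step 2: Using the extended Euclidean algorithm or trial:
  12 * 12 = 144 = 11 * 13 + 1.
Step 3: Since 144 mod 13 = 1, the inverse is x = 12.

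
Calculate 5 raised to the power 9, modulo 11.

Step 1: Compute 5^9 mod 11 step by step, reducing modulo 11 at each step.
  5^1 mod 11 = 5
  5^2 mod 11 = (5 * 5) mod 11 = 3
  5^3 mod 11 = (3 * 5) mod 11 = 4
  5^4 mod 11 = (4 * 5) mod 11 = 9
  5^5 mod 11 = (9 * 5) mod 11 = 1
  5^6 mod 11 = (1 * 5) mod 11 = 5
  5^7 mod 11 = (5 * 5) mod 11 = 3
  5^8 mod 11 = (3 * 5) mod 11 = 4
  5^9 mod 11 = (4 * 5) mod 11 = 9
Step 2: Result = 9.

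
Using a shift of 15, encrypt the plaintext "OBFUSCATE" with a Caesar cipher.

Step 1: For each letter, shift forward by 15 positions (mod 26).
  O (position 14) -> position (14+15) mod 26 = 3 -> D
  B (position 1) -> position (1+15) mod 26 = 16 -> Q
  F (position 5) -> position (5+15) mod 26 = 20 -> U
  U (position 20) -> position (20+15) mod 26 = 9 -> J
  S (position 18) -> position (18+15) mod 26 = 7 -> H
  C (position 2) -> position (2+15) mod 26 = 17 -> R
  A (position 0) -> position (0+15) mod 26 = 15 -> P
  T (position 19) -> position (19+15) mod 26 = 8 -> I
  E (position 4) -> position (4+15) mod 26 = 19 -> T
Result: DQUJHRPIT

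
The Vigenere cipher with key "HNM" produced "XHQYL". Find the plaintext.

Step 1: Extend key: HNMHN
Step 2: Decrypt each letter (c - k) mod 26:
  X(23) - H(7) = (23-7) mod 26 = 16 = Q
  H(7) - N(13) = (7-13) mod 26 = 20 = U
  Q(16) - M(12) = (16-12) mod 26 = 4 = E
  Y(24) - H(7) = (24-7) mod 26 = 17 = R
  L(11) - N(13) = (11-13) mod 26 = 24 = Y
Plaintext: QUERY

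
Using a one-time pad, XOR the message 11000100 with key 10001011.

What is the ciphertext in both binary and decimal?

Step 1: Write out the XOR operation bit by bit:
  Message: 11000100
  Key:     10001011
  XOR:     01001111
Step 2: Convert to decimal: 01001111 = 79.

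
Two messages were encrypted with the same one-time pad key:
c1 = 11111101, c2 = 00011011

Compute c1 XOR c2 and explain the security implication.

Step 1: c1 XOR c2 = (m1 XOR k) XOR (m2 XOR k).
Step 2: By XOR associativity/commutativity: = m1 XOR m2 XOR k XOR k = m1 XOR m2.
Step 3: 11111101 XOR 00011011 = 11100110 = 230.
Step 4: The key cancels out! An attacker learns m1 XOR m2 = 230, revealing the relationship between plaintexts.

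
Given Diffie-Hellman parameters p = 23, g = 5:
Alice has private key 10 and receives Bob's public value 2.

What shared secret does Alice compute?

Step 1: s = B^a mod p = 2^10 mod 23.
  2^1 mod 23 = 2
  2^2 mod 23 = (2 * 2) mod 23 = 4
  2^3 mod 23 = (4 * 2) mod 23 = 8
  2^4 mod 23 = (8 * 2) mod 23 = 16
  2^5 mod 23 = (16 * 2) mod 23 = 9
  2^6 mod 23 = (9 * 2) mod 23 = 18
  2^7 mod 23 = (18 * 2) mod 23 = 13
  2^8 mod 23 = (13 * 2) mod 23 = 3
  2^9 mod 23 = (3 * 2) mod 23 = 6
  2^10 mod 23 = (6 * 2) mod 23 = 12
Result: shared secret = 12.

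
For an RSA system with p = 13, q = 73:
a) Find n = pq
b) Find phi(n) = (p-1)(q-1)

Step 1: n = p * q = 13 * 73 = 949.
Step 2: phi(n) = (p-1)(q-1) = 12 * 72 = 864.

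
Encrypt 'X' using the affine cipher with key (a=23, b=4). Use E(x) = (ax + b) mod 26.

Step 1: Convert 'X' to number: x = 23.
Step 2: E(23) = (23 * 23 + 4) mod 26 = 533 mod 26 = 13.
Step 3: Convert 13 back to letter: N.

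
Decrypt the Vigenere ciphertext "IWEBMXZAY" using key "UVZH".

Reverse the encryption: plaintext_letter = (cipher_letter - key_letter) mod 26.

Step 1: Extend key: UVZHUVZHU
Step 2: Decrypt each letter (c - k) mod 26:
  I(8) - U(20) = (8-20) mod 26 = 14 = O
  W(22) - V(21) = (22-21) mod 26 = 1 = B
  E(4) - Z(25) = (4-25) mod 26 = 5 = F
  B(1) - H(7) = (1-7) mod 26 = 20 = U
  M(12) - U(20) = (12-20) mod 26 = 18 = S
  X(23) - V(21) = (23-21) mod 26 = 2 = C
  Z(25) - Z(25) = (25-25) mod 26 = 0 = A
  A(0) - H(7) = (0-7) mod 26 = 19 = T
  Y(24) - U(20) = (24-20) mod 26 = 4 = E
Plaintext: OBFUSCATE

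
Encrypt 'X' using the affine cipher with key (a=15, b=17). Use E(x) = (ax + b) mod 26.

Step 1: Convert 'X' to number: x = 23.
Step 2: E(23) = (15 * 23 + 17) mod 26 = 362 mod 26 = 24.
Step 3: Convert 24 back to letter: Y.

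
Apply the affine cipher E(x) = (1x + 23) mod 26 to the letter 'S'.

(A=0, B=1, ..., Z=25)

Step 1: Convert 'S' to number: x = 18.
Step 2: E(18) = (1 * 18 + 23) mod 26 = 41 mod 26 = 15.
Step 3: Convert 15 back to letter: P.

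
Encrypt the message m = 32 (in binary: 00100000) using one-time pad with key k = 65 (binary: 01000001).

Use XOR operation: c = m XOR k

Step 1: Write out the XOR operation bit by bit:
  Message: 00100000
  Key:     01000001
  XOR:     01100001
Step 2: Convert to decimal: 01100001 = 97.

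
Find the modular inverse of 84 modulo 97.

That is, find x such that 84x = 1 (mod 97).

Step 1: We need x such that 84 * x = 1 (mod 97).
Step 2: Using the extended Euclidean algorithm or trial:
  84 * 82 = 6888 = 71 * 97 + 1.
Step 3: Since 6888 mod 97 = 1, the inverse is x = 82.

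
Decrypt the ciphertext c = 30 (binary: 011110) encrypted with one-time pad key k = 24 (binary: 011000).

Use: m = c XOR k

Step 1: XOR ciphertext with key:
  Ciphertext: 011110
  Key:        011000
  XOR:        000110
Step 2: Plaintext = 000110 = 6 in decimal.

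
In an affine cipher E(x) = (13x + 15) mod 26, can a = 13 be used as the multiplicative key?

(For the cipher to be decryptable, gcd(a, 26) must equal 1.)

Step 1: Compute gcd(13, 26).
Step 2: gcd(13, 26) = 13.
Since gcd = 13 != 1, 13 shares a common factor with 26, so it cannot be used.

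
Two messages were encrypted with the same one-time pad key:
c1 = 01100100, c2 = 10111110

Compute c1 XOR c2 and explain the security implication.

Step 1: c1 XOR c2 = (m1 XOR k) XOR (m2 XOR k).
Step 2: By XOR associativity/commutativity: = m1 XOR m2 XOR k XOR k = m1 XOR m2.
Step 3: 01100100 XOR 10111110 = 11011010 = 218.
Step 4: The key cancels out! An attacker learns m1 XOR m2 = 218, revealing the relationship between plaintexts.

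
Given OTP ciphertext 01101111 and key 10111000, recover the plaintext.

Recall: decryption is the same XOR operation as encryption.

Step 1: XOR ciphertext with key:
  Ciphertext: 01101111
  Key:        10111000
  XOR:        11010111
Step 2: Plaintext = 11010111 = 215 in decimal.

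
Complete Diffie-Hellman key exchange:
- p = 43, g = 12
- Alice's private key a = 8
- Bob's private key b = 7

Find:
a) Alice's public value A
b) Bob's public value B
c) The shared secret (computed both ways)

Step 1: A = g^a mod p = 12^8 mod 43 = 14.
Step 2: B = g^b mod p = 12^7 mod 43 = 37.
Step 3: Alice computes s = B^a mod p = 37^8 mod 43 = 36.
Step 4: Bob computes s = A^b mod p = 14^7 mod 43 = 36.
Both sides agree: shared secret = 36.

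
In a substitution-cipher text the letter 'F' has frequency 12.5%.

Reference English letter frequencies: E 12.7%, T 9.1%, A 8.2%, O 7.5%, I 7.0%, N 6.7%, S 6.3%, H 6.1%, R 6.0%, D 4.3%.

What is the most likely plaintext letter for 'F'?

Step 1: The observed frequency is 12.5%.
Step 2: Compare with English frequencies:
  E: 12.7% (difference: 0.2%) <-- closest
  T: 9.1% (difference: 3.4%)
  A: 8.2% (difference: 4.3%)
  O: 7.5% (difference: 5.0%)
  I: 7.0% (difference: 5.5%)
  N: 6.7% (difference: 5.8%)
  S: 6.3% (difference: 6.2%)
  H: 6.1% (difference: 6.4%)
  R: 6.0% (difference: 6.5%)
  D: 4.3% (difference: 8.2%)
Step 3: 'F' most likely represents 'E' (frequency 12.7%).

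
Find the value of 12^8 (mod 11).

Step 1: Compute 12^8 mod 11 step by step, reducing modulo 11 at each step.
  12^1 mod 11 = 1
  12^2 mod 11 = (1 * 12) mod 11 = 1
  12^3 mod 11 = (1 * 12) mod 11 = 1
  12^4 mod 11 = (1 * 12) mod 11 = 1
  12^5 mod 11 = (1 * 12) mod 11 = 1
  12^6 mod 11 = (1 * 12) mod 11 = 1
  12^7 mod 11 = (1 * 12) mod 11 = 1
  12^8 mod 11 = (1 * 12) mod 11 = 1
Step 2: Result = 1.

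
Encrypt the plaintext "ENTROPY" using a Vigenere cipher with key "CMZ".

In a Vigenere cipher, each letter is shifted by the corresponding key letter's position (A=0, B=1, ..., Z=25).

Step 1: Repeat key to match plaintext length:
  Plaintext: ENTROPY
  Key:       CMZCMZC
Step 2: Encrypt each letter:
  E(4) + C(2) = (4+2) mod 26 = 6 = G
  N(13) + M(12) = (13+12) mod 26 = 25 = Z
  T(19) + Z(25) = (19+25) mod 26 = 18 = S
  R(17) + C(2) = (17+2) mod 26 = 19 = T
  O(14) + M(12) = (14+12) mod 26 = 0 = A
  P(15) + Z(25) = (15+25) mod 26 = 14 = O
  Y(24) + C(2) = (24+2) mod 26 = 0 = A
Ciphertext: GZSTAOA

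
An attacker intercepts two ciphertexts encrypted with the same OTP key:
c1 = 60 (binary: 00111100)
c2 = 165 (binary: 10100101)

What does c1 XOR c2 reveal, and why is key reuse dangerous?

Step 1: c1 XOR c2 = (m1 XOR k) XOR (m2 XOR k).
Step 2: By XOR associativity/commutativity: = m1 XOR m2 XOR k XOR k = m1 XOR m2.
Step 3: 00111100 XOR 10100101 = 10011001 = 153.
Step 4: The key cancels out! An attacker learns m1 XOR m2 = 153, revealing the relationship between plaintexts.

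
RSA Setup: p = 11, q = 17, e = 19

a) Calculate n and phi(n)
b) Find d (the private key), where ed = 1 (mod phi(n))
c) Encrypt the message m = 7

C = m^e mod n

Step 1: n = 11 * 17 = 187.
Step 2: phi(n) = (11-1)(17-1) = 10 * 16 = 160.
Step 3: Find d = 19^(-1) mod 160 = 59.
  Verify: 19 * 59 = 1121 = 1 (mod 160).
Step 4: C = 7^19 mod 187 = 173.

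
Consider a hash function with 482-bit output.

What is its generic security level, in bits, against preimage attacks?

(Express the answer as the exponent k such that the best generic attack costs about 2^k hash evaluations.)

Step 1: The hash has a 482-bit output.
Step 2: Preimage resistance means: given a digest h(x), it should be infeasible to find any input that hashes to it.
With a 482-bit output there are 2^482 possible digests, so a generic brute-force preimage search costs about 2^482 evaluations.
Step 3: Security level = 482 bits.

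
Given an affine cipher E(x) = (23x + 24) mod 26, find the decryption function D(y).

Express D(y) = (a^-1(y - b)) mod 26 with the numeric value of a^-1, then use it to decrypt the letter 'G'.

Step 1: Find a^-1, the modular inverse of 23 mod 26.
Step 2: We need 23 * a^-1 = 1 (mod 26).
Step 3: 23 * 17 = 391 = 15 * 26 + 1, so a^-1 = 17.
Step 4: D(y) = 17(y - 24) mod 26.
Step 5: Apply to 'G' (y = 6): D(6) = 17 * (6 - 24) mod 26 = 17 * -18 mod 26 = 6 -> 'G'.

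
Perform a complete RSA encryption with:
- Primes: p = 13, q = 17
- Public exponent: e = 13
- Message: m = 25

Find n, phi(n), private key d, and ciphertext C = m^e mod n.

Step 1: n = 13 * 17 = 221.
Step 2: phi(n) = (13-1)(17-1) = 12 * 16 = 192.
Step 3: Find d = 13^(-1) mod 192 = 133.
  Verify: 13 * 133 = 1729 = 1 (mod 192).
Step 4: C = 25^13 mod 221 = 77.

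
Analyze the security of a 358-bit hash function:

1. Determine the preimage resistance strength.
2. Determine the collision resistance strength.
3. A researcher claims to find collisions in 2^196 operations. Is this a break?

Step 1: Preimage resistance requires brute-force of 2^358 operations.
Step 2: Collision resistance (birthday bound) = 2^(358/2) = 2^179.
Step 3: The claimed attack costs 2^196 operations.
Step 4: Since 2^196 >= 2^179, the claimed attack is no faster than the generic birthday attack, so this does not break collision resistance.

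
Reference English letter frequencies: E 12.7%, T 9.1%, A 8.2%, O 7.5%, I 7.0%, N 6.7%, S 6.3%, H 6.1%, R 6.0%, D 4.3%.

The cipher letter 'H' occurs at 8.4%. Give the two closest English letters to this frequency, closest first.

Step 1: Observed frequency of 'H' is 8.4%.
Step 2: Compute distances to each reference frequency and sort:
  A (8.2%): difference = 0.2% <-- BEST
  T (9.1%): difference = 0.7% <-- RUNNER-UP
  O (7.5%): difference = 0.9%
  I (7.0%): difference = 1.4%
  N (6.7%): difference = 1.7%
Step 3: Most likely is 'A' (8.2%, diff 0.2%); second most likely is 'T' (9.1%, diff 0.7%).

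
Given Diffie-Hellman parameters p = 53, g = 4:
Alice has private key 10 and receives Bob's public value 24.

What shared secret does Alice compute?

Step 1: s = B^a mod p = 24^10 mod 53.
  24^1 mod 53 = 24
  24^2 mod 53 = (24 * 24) mod 53 = 46
  24^3 mod 53 = (46 * 24) mod 53 = 44
  24^4 mod 53 = (44 * 24) mod 53 = 49
  24^5 mod 53 = (49 * 24) mod 53 = 10
  24^6 mod 53 = (10 * 24) mod 53 = 28
  24^7 mod 53 = (28 * 24) mod 53 = 36
  24^8 mod 53 = (36 * 24) mod 53 = 16
  24^9 mod 53 = (16 * 24) mod 53 = 13
  24^10 mod 53 = (13 * 24) mod 53 = 47
Result: shared secret = 47.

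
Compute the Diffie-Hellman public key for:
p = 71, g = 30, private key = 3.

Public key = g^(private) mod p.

Step 1: A = g^a mod p = 30^3 mod 71.
  30^1 mod 71 = 30
  30^2 mod 71 = (30 * 30) mod 71 = 48
  30^3 mod 71 = (48 * 30) mod 71 = 20
Result: A = 20.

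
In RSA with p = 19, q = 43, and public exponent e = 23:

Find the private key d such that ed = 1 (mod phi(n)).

Step 1: n = 19 * 43 = 817.
Step 2: phi(n) = 18 * 42 = 756.
Step 3: Find d such that 23 * d = 1 (mod 756).
Step 4: d = 23^(-1) mod 756 = 263.
Verification: 23 * 263 = 6049 = 8 * 756 + 1.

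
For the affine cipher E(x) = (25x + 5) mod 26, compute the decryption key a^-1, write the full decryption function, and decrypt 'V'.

Step 1: Find a^-1, the modular inverse of 25 mod 26.
Step 2: We need 25 * a^-1 = 1 (mod 26).
Step 3: 25 * 25 = 625 = 24 * 26 + 1, so a^-1 = 25.
Step 4: D(y) = 25(y - 5) mod 26.
Step 5: Apply to 'V' (y = 21): D(21) = 25 * (21 - 5) mod 26 = 25 * 16 mod 26 = 10 -> 'K'.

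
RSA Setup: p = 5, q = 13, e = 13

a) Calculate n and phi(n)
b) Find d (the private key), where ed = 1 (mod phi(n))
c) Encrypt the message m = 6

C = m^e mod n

Step 1: n = 5 * 13 = 65.
Step 2: phi(n) = (5-1)(13-1) = 4 * 12 = 48.
Step 3: Find d = 13^(-1) mod 48 = 37.
  Verify: 13 * 37 = 481 = 1 (mod 48).
Step 4: C = 6^13 mod 65 = 6.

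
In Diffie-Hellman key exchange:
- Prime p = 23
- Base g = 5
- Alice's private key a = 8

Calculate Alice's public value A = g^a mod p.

Step 1: A = g^a mod p = 5^8 mod 23.
  5^1 mod 23 = 5
  5^2 mod 23 = (5 * 5) mod 23 = 2
  5^3 mod 23 = (2 * 5) mod 23 = 10
  5^4 mod 23 = (10 * 5) mod 23 = 4
  5^5 mod 23 = (4 * 5) mod 23 = 20
  5^6 mod 23 = (20 * 5) mod 23 = 8
  5^7 mod 23 = (8 * 5) mod 23 = 17
  5^8 mod 23 = (17 * 5) mod 23 = 16
Result: A = 16.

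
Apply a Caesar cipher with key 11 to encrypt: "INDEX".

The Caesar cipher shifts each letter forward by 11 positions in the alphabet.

Step 1: For each letter, shift forward by 11 positions (mod 26).
  I (position 8) -> position (8+11) mod 26 = 19 -> T
  N (position 13) -> position (13+11) mod 26 = 24 -> Y
  D (position 3) -> position (3+11) mod 26 = 14 -> O
  E (position 4) -> position (4+11) mod 26 = 15 -> P
  X (position 23) -> position (23+11) mod 26 = 8 -> I
Result: TYOPI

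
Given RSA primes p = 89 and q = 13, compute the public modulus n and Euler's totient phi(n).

Step 1: n = p * q = 89 * 13 = 1157.
Step 2: phi(n) = (p-1)(q-1) = 88 * 12 = 1056.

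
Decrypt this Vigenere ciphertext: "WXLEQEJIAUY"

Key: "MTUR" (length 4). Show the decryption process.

Step 1: Key 'MTUR' has length 4. Extended key: MTURMTURMTU
Step 2: Decrypt each position:
  W(22) - M(12) = 10 = K
  X(23) - T(19) = 4 = E
  L(11) - U(20) = 17 = R
  E(4) - R(17) = 13 = N
  Q(16) - M(12) = 4 = E
  E(4) - T(19) = 11 = L
  J(9) - U(20) = 15 = P
  I(8) - R(17) = 17 = R
  A(0) - M(12) = 14 = O
  U(20) - T(19) = 1 = B
  Y(24) - U(20) = 4 = E
Plaintext: KERNELPROBE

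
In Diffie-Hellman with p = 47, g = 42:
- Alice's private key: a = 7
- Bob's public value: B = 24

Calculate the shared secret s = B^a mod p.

Step 1: s = B^a mod p = 24^7 mod 47.
  24^1 mod 47 = 24
  24^2 mod 47 = (24 * 24) mod 47 = 12
  24^3 mod 47 = (12 * 24) mod 47 = 6
  24^4 mod 47 = (6 * 24) mod 47 = 3
  24^5 mod 47 = (3 * 24) mod 47 = 25
  24^6 mod 47 = (25 * 24) mod 47 = 36
  24^7 mod 47 = (36 * 24) mod 47 = 18
Result: shared secret = 18.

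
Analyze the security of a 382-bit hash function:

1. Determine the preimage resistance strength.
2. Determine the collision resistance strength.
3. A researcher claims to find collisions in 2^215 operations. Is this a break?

Step 1: Preimage resistance requires brute-force of 2^382 operations.
Step 2: Collision resistance (birthday bound) = 2^(382/2) = 2^191.
Step 3: The claimed attack costs 2^215 operations.
Step 4: Since 2^215 >= 2^191, the claimed attack is no faster than the generic birthday attack, so this does not break collision resistance.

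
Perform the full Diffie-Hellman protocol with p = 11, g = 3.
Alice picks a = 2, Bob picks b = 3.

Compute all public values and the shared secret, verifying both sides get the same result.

Step 1: A = g^a mod p = 3^2 mod 11 = 9.
Step 2: B = g^b mod p = 3^3 mod 11 = 5.
Step 3: Alice computes s = B^a mod p = 5^2 mod 11 = 3.
Step 4: Bob computes s = A^b mod p = 9^3 mod 11 = 3.
Both sides agree: shared secret = 3.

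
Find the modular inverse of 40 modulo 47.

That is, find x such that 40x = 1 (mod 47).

Step 1: We need x such that 40 * x = 1 (mod 47).
Step 2: Using the extended Euclidean algorithm or trial:
  40 * 20 = 800 = 17 * 47 + 1.
Step 3: Since 800 mod 47 = 1, the inverse is x = 20.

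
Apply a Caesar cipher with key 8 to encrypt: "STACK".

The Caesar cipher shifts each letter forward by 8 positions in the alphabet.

Step 1: For each letter, shift forward by 8 positions (mod 26).
  S (position 18) -> position (18+8) mod 26 = 0 -> A
  T (position 19) -> position (19+8) mod 26 = 1 -> B
  A (position 0) -> position (0+8) mod 26 = 8 -> I
  C (position 2) -> position (2+8) mod 26 = 10 -> K
  K (position 10) -> position (10+8) mod 26 = 18 -> S
Result: ABIKS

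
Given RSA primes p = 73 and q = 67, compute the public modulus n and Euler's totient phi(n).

Step 1: n = p * q = 73 * 67 = 4891.
Step 2: phi(n) = (p-1)(q-1) = 72 * 66 = 4752.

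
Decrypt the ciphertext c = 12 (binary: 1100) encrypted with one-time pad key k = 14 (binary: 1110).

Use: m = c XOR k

Step 1: XOR ciphertext with key:
  Ciphertext: 1100
  Key:        1110
  XOR:        0010
Step 2: Plaintext = 0010 = 2 in decimal.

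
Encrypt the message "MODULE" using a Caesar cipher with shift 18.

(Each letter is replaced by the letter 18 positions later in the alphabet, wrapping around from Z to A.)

Step 1: For each letter, shift forward by 18 positions (mod 26).
  M (position 12) -> position (12+18) mod 26 = 4 -> E
  O (position 14) -> position (14+18) mod 26 = 6 -> G
  D (position 3) -> position (3+18) mod 26 = 21 -> V
  U (position 20) -> position (20+18) mod 26 = 12 -> M
  L (position 11) -> position (11+18) mod 26 = 3 -> D
  E (position 4) -> position (4+18) mod 26 = 22 -> W
Result: EGVMDW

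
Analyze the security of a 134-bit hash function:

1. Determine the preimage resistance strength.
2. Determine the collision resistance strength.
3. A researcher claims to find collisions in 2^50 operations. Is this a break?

Step 1: Preimage resistance requires brute-force of 2^134 operations.
Step 2: Collision resistance (birthday bound) = 2^(134/2) = 2^67.
Step 3: The claimed attack costs 2^50 operations.
Step 4: Since 2^50 < 2^67, the claimed attack beats the generic birthday bound, so collision resistance is broken.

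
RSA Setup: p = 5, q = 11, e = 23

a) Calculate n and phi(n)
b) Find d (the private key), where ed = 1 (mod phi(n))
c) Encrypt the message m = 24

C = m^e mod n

Step 1: n = 5 * 11 = 55.
Step 2: phi(n) = (5-1)(11-1) = 4 * 10 = 40.
Step 3: Find d = 23^(-1) mod 40 = 7.
  Verify: 23 * 7 = 161 = 1 (mod 40).
Step 4: C = 24^23 mod 55 = 19.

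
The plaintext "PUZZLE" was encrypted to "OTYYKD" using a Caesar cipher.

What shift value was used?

Step 1: Compare first letters: P (position 15) -> O (position 14).
Step 2: Shift = (14 - 15) mod 26 = 25.
The shift value is 25.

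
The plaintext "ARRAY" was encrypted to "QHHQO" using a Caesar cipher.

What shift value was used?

Step 1: Compare first letters: A (position 0) -> Q (position 16).
Step 2: Shift = (16 - 0) mod 26 = 16.
The shift value is 16.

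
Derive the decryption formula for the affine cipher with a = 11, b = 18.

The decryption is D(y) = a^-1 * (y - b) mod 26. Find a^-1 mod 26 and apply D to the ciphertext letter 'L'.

Step 1: Find a^-1, the modular inverse of 11 mod 26.
Step 2: We need 11 * a^-1 = 1 (mod 26).
Step 3: 11 * 19 = 209 = 8 * 26 + 1, so a^-1 = 19.
Step 4: D(y) = 19(y - 18) mod 26.
Step 5: Apply to 'L' (y = 11): D(11) = 19 * (11 - 18) mod 26 = 19 * -7 mod 26 = 23 -> 'X'.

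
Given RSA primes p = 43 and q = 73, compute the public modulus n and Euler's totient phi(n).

Step 1: n = p * q = 43 * 73 = 3139.
Step 2: phi(n) = (p-1)(q-1) = 42 * 72 = 3024.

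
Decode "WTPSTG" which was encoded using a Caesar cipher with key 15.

Step 1: Reverse the shift by subtracting 15 from each letter position.
  W (position 22) -> position (22-15) mod 26 = 7 -> H
  T (position 19) -> position (19-15) mod 26 = 4 -> E
  P (position 15) -> position (15-15) mod 26 = 0 -> A
  S (position 18) -> position (18-15) mod 26 = 3 -> D
  T (position 19) -> position (19-15) mod 26 = 4 -> E
  G (position 6) -> position (6-15) mod 26 = 17 -> R
Decrypted message: HEADER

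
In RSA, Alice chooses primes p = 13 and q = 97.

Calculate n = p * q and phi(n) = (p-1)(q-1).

Step 1: n = p * q = 13 * 97 = 1261.
Step 2: phi(n) = (p-1)(q-1) = 12 * 96 = 1152.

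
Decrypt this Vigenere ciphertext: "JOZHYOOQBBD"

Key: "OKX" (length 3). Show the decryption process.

Step 1: Key 'OKX' has length 3. Extended key: OKXOKXOKXOK
Step 2: Decrypt each position:
  J(9) - O(14) = 21 = V
  O(14) - K(10) = 4 = E
  Z(25) - X(23) = 2 = C
  H(7) - O(14) = 19 = T
  Y(24) - K(10) = 14 = O
  O(14) - X(23) = 17 = R
  O(14) - O(14) = 0 = A
  Q(16) - K(10) = 6 = G
  B(1) - X(23) = 4 = E
  B(1) - O(14) = 13 = N
  D(3) - K(10) = 19 = T
Plaintext: VECTORAGENT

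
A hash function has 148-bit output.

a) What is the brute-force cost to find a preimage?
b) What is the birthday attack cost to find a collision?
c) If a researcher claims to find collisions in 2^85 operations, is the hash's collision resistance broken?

Step 1: Preimage resistance requires brute-force of 2^148 operations.
Step 2: Collision resistance (birthday bound) = 2^(148/2) = 2^74.
Step 3: The claimed attack costs 2^85 operations.
Step 4: Since 2^85 >= 2^74, the claimed attack is no faster than the generic birthday attack, so this does not break collision resistance.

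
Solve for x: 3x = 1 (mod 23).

Step 1: We need x such that 3 * x = 1 (mod 23).
Step 2: Using the extended Euclidean algorithm or trial:
  3 * 8 = 24 = 1 * 23 + 1.
Step 3: Since 24 mod 23 = 1, the inverse is x = 8.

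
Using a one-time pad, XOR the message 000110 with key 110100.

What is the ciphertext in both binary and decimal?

Step 1: Write out the XOR operation bit by bit:
  Message: 000110
  Key:     110100
  XOR:     110010
Step 2: Convert to decimal: 110010 = 50.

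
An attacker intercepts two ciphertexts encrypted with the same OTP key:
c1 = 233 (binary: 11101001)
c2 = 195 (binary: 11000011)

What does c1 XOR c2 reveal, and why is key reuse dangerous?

Step 1: c1 XOR c2 = (m1 XOR k) XOR (m2 XOR k).
Step 2: By XOR associativity/commutativity: = m1 XOR m2 XOR k XOR k = m1 XOR m2.
Step 3: 11101001 XOR 11000011 = 00101010 = 42.
Step 4: The key cancels out! An attacker learns m1 XOR m2 = 42, revealing the relationship between plaintexts.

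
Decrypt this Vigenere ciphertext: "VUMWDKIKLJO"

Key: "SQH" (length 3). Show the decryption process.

Step 1: Key 'SQH' has length 3. Extended key: SQHSQHSQHSQ
Step 2: Decrypt each position:
  V(21) - S(18) = 3 = D
  U(20) - Q(16) = 4 = E
  M(12) - H(7) = 5 = F
  W(22) - S(18) = 4 = E
  D(3) - Q(16) = 13 = N
  K(10) - H(7) = 3 = D
  I(8) - S(18) = 16 = Q
  K(10) - Q(16) = 20 = U
  L(11) - H(7) = 4 = E
  J(9) - S(18) = 17 = R
  O(14) - Q(16) = 24 = Y
Plaintext: DEFENDQUERY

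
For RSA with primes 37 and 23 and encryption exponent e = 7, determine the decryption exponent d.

Step 1: n = 37 * 23 = 851.
Step 2: phi(n) = 36 * 22 = 792.
Step 3: Find d such that 7 * d = 1 (mod 792).
Step 4: d = 7^(-1) mod 792 = 679.
Verification: 7 * 679 = 4753 = 6 * 792 + 1.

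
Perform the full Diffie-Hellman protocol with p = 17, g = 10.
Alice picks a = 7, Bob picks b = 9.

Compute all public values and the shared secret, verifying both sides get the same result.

Step 1: A = g^a mod p = 10^7 mod 17 = 5.
Step 2: B = g^b mod p = 10^9 mod 17 = 7.
Step 3: Alice computes s = B^a mod p = 7^7 mod 17 = 12.
Step 4: Bob computes s = A^b mod p = 5^9 mod 17 = 12.
Both sides agree: shared secret = 12.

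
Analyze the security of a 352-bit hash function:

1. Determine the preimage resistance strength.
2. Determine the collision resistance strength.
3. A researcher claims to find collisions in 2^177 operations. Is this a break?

Step 1: Preimage resistance requires brute-force of 2^352 operations.
Step 2: Collision resistance (birthday bound) = 2^(352/2) = 2^176.
Step 3: The claimed attack costs 2^177 operations.
Step 4: Since 2^177 >= 2^176, the claimed attack is no faster than the generic birthday attack, so this does not break collision resistance.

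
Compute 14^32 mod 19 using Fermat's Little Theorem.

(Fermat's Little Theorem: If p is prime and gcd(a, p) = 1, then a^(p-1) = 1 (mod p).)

Step 1: Since 19 is prime, by Fermat's Little Theorem: 14^18 = 1 (mod 19).
Step 2: Reduce exponent: 32 mod 18 = 14.
Step 3: So 14^32 = 14^14 (mod 19).
Step 4: 14^14 mod 19 = 9.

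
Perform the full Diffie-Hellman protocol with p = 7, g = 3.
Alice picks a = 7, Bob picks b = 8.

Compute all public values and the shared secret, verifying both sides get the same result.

Step 1: A = g^a mod p = 3^7 mod 7 = 3.
Step 2: B = g^b mod p = 3^8 mod 7 = 2.
Step 3: Alice computes s = B^a mod p = 2^7 mod 7 = 2.
Step 4: Bob computes s = A^b mod p = 3^8 mod 7 = 2.
Both sides agree: shared secret = 2.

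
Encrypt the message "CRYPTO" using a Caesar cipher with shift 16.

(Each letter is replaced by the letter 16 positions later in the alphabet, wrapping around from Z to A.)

Step 1: For each letter, shift forward by 16 positions (mod 26).
  C (position 2) -> position (2+16) mod 26 = 18 -> S
  R (position 17) -> position (17+16) mod 26 = 7 -> H
  Y (position 24) -> position (24+16) mod 26 = 14 -> O
  P (position 15) -> position (15+16) mod 26 = 5 -> F
  T (position 19) -> position (19+16) mod 26 = 9 -> J
  O (position 14) -> position (14+16) mod 26 = 4 -> E
Result: SHOFJE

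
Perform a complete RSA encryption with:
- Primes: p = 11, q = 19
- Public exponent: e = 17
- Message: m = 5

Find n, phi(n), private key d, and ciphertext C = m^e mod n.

Step 1: n = 11 * 19 = 209.
Step 2: phi(n) = (11-1)(19-1) = 10 * 18 = 180.
Step 3: Find d = 17^(-1) mod 180 = 53.
  Verify: 17 * 53 = 901 = 1 (mod 180).
Step 4: C = 5^17 mod 209 = 80.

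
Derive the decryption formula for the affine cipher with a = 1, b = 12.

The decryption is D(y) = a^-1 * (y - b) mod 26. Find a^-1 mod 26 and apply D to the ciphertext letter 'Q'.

Step 1: Find a^-1, the modular inverse of 1 mod 26.
Step 2: We need 1 * a^-1 = 1 (mod 26).
Step 3: 1 * 1 = 1 = 0 * 26 + 1, so a^-1 = 1.
Step 4: D(y) = 1(y - 12) mod 26.
Step 5: Apply to 'Q' (y = 16): D(16) = 1 * (16 - 12) mod 26 = 1 * 4 mod 26 = 4 -> 'E'.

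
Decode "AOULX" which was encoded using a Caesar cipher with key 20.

Step 1: Reverse the shift by subtracting 20 from each letter position.
  A (position 0) -> position (0-20) mod 26 = 6 -> G
  O (position 14) -> position (14-20) mod 26 = 20 -> U
  U (position 20) -> position (20-20) mod 26 = 0 -> A
  L (position 11) -> position (11-20) mod 26 = 17 -> R
  X (position 23) -> position (23-20) mod 26 = 3 -> D
Decrypted message: GUARD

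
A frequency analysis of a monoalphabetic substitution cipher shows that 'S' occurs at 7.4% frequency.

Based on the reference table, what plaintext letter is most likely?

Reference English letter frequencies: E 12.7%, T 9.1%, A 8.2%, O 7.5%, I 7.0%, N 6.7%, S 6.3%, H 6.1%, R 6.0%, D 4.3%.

Step 1: The observed frequency is 7.4%.
Step 2: Compare with English frequencies:
  E: 12.7% (difference: 5.3%)
  T: 9.1% (difference: 1.7%)
  A: 8.2% (difference: 0.8%)
  O: 7.5% (difference: 0.1%) <-- closest
  I: 7.0% (difference: 0.4%)
  N: 6.7% (difference: 0.7%)
  S: 6.3% (difference: 1.1%)
  H: 6.1% (difference: 1.3%)
  R: 6.0% (difference: 1.4%)
  D: 4.3% (difference: 3.1%)
Step 3: 'S' most likely represents 'O' (frequency 7.5%).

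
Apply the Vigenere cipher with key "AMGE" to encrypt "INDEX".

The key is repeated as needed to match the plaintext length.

Step 1: Repeat key to match plaintext length:
  Plaintext: INDEX
  Key:       AMGEA
Step 2: Encrypt each letter:
  I(8) + A(0) = (8+0) mod 26 = 8 = I
  N(13) + M(12) = (13+12) mod 26 = 25 = Z
  D(3) + G(6) = (3+6) mod 26 = 9 = J
  E(4) + E(4) = (4+4) mod 26 = 8 = I
  X(23) + A(0) = (23+0) mod 26 = 23 = X
Ciphertext: IZJIX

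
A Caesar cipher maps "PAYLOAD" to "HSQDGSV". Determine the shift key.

Step 1: Compare first letters: P (position 15) -> H (position 7).
Step 2: Shift = (7 - 15) mod 26 = 18.
The shift value is 18.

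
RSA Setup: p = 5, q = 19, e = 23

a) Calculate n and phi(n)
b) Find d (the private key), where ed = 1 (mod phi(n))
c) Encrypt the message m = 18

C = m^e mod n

Step 1: n = 5 * 19 = 95.
Step 2: phi(n) = (5-1)(19-1) = 4 * 18 = 72.
Step 3: Find d = 23^(-1) mod 72 = 47.
  Verify: 23 * 47 = 1081 = 1 (mod 72).
Step 4: C = 18^23 mod 95 = 37.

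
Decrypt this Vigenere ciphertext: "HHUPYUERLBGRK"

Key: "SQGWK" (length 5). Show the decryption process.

Step 1: Key 'SQGWK' has length 5. Extended key: SQGWKSQGWKSQG
Step 2: Decrypt each position:
  H(7) - S(18) = 15 = P
  H(7) - Q(16) = 17 = R
  U(20) - G(6) = 14 = O
  P(15) - W(22) = 19 = T
  Y(24) - K(10) = 14 = O
  U(20) - S(18) = 2 = C
  E(4) - Q(16) = 14 = O
  R(17) - G(6) = 11 = L
  L(11) - W(22) = 15 = P
  B(1) - K(10) = 17 = R
  G(6) - S(18) = 14 = O
  R(17) - Q(16) = 1 = B
  K(10) - G(6) = 4 = E
Plaintext: PROTOCOLPROBE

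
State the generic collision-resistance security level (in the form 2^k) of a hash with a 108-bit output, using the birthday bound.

Step 1: The birthday paradox gives collision probability ~50% after sqrt(2^n) = 2^(n/2) hashes.
Step 2: For 108-bit output: 2^(108/2) = 2^54.
Step 3: Approximately 2^54 hash computations needed.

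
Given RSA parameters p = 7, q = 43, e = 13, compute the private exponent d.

Step 1: n = 7 * 43 = 301.
Step 2: phi(n) = 6 * 42 = 252.
Step 3: Find d such that 13 * d = 1 (mod 252).
Step 4: d = 13^(-1) mod 252 = 97.
Verification: 13 * 97 = 1261 = 5 * 252 + 1.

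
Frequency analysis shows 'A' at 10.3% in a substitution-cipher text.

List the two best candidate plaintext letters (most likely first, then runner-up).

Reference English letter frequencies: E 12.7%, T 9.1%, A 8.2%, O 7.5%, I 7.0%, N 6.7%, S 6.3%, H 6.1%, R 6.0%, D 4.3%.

Step 1: Observed frequency of 'A' is 10.3%.
Step 2: Compute distances to each reference frequency and sort:
  T (9.1%): difference = 1.2% <-- BEST
  A (8.2%): difference = 2.1% <-- RUNNER-UP
  E (12.7%): difference = 2.4%
  O (7.5%): difference = 2.8%
  I (7.0%): difference = 3.3%
Step 3: Most likely is 'T' (9.1%, diff 1.2%); second most likely is 'A' (8.2%, diff 2.1%).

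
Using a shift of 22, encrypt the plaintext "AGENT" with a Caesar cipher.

Step 1: For each letter, shift forward by 22 positions (mod 26).
  A (position 0) -> position (0+22) mod 26 = 22 -> W
  G (position 6) -> position (6+22) mod 26 = 2 -> C
  E (position 4) -> position (4+22) mod 26 = 0 -> A
  N (position 13) -> position (13+22) mod 26 = 9 -> J
  T (position 19) -> position (19+22) mod 26 = 15 -> P
Result: WCAJP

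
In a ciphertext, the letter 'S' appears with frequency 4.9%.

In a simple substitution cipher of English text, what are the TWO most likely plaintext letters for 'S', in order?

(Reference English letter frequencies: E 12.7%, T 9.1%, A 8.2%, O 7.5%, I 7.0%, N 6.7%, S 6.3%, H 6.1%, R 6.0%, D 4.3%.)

Step 1: Observed frequency of 'S' is 4.9%.
Step 2: Compute distances to each reference frequency and sort:
  D (4.3%): difference = 0.6% <-- BEST
  R (6.0%): difference = 1.1% <-- RUNNER-UP
  H (6.1%): difference = 1.2%
  S (6.3%): difference = 1.4%
  N (6.7%): difference = 1.8%
Step 3: Most likely is 'D' (4.3%, diff 0.6%); second most likely is 'R' (6.0%, diff 1.1%).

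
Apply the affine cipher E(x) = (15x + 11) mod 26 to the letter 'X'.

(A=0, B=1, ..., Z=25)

Step 1: Convert 'X' to number: x = 23.
Step 2: E(23) = (15 * 23 + 11) mod 26 = 356 mod 26 = 18.
Step 3: Convert 18 back to letter: S.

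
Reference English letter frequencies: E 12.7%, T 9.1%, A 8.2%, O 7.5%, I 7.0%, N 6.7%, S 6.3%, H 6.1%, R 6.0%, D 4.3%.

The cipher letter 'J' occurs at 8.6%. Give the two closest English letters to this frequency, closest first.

Step 1: Observed frequency of 'J' is 8.6%.
Step 2: Compute distances to each reference frequency and sort:
  A (8.2%): difference = 0.4% <-- BEST
  T (9.1%): difference = 0.5% <-- RUNNER-UP
  O (7.5%): difference = 1.1%
  I (7.0%): difference = 1.6%
  N (6.7%): difference = 1.9%
Step 3: Most likely is 'A' (8.2%, diff 0.4%); second most likely is 'T' (9.1%, diff 0.5%).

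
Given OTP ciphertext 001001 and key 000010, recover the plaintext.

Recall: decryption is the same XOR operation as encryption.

Step 1: XOR ciphertext with key:
  Ciphertext: 001001
  Key:        000010
  XOR:        001011
Step 2: Plaintext = 001011 = 11 in decimal.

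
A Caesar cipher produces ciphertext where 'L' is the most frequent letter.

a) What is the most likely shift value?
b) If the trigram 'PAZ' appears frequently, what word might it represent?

Step 1: In English, 'E' is the most frequent letter (12.7%).
Step 2: The most frequent ciphertext letter is 'L' (position 11).
Step 3: Shift = (11 - 4) mod 26 = 7.
Step 4: Decrypt 'PAZ' by shifting back 7:
  P -> I
  A -> T
  Z -> S
Step 5: 'PAZ' decrypts to 'ITS'.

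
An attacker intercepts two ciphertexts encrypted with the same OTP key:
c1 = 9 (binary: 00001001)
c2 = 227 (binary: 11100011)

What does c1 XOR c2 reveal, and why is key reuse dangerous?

Step 1: c1 XOR c2 = (m1 XOR k) XOR (m2 XOR k).
Step 2: By XOR associativity/commutativity: = m1 XOR m2 XOR k XOR k = m1 XOR m2.
Step 3: 00001001 XOR 11100011 = 11101010 = 234.
Step 4: The key cancels out! An attacker learns m1 XOR m2 = 234, revealing the relationship between plaintexts.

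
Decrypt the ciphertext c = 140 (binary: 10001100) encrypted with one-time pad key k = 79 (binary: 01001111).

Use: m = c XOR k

Step 1: XOR ciphertext with key:
  Ciphertext: 10001100
  Key:        01001111
  XOR:        11000011
Step 2: Plaintext = 11000011 = 195 in decimal.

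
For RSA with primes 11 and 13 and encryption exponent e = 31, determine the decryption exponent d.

Step 1: n = 11 * 13 = 143.
Step 2: phi(n) = 10 * 12 = 120.
Step 3: Find d such that 31 * d = 1 (mod 120).
Step 4: d = 31^(-1) mod 120 = 31.
Verification: 31 * 31 = 961 = 8 * 120 + 1.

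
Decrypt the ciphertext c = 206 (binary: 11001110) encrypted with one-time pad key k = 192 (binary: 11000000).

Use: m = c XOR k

Step 1: XOR ciphertext with key:
  Ciphertext: 11001110
  Key:        11000000
  XOR:        00001110
Step 2: Plaintext = 00001110 = 14 in decimal.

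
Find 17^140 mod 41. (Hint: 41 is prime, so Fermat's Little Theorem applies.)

Step 1: Since 41 is prime, by Fermat's Little Theorem: 17^40 = 1 (mod 41).
Step 2: Reduce exponent: 140 mod 40 = 20.
Step 3: So 17^140 = 17^20 (mod 41).
Step 4: 17^20 mod 41 = 40.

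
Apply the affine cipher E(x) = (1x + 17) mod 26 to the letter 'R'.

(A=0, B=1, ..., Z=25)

Step 1: Convert 'R' to number: x = 17.
Step 2: E(17) = (1 * 17 + 17) mod 26 = 34 mod 26 = 8.
Step 3: Convert 8 back to letter: I.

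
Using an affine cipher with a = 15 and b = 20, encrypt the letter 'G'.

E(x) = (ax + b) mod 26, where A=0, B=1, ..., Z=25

Step 1: Convert 'G' to number: x = 6.
Step 2: E(6) = (15 * 6 + 20) mod 26 = 110 mod 26 = 6.
Step 3: Convert 6 back to letter: G.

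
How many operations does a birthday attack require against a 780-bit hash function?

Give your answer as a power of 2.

Step 1: The birthday paradox gives collision probability ~50% after sqrt(2^n) = 2^(n/2) hashes.
Step 2: For 780-bit output: 2^(780/2) = 2^390.
Step 3: Approximately 2^390 hash computations needed.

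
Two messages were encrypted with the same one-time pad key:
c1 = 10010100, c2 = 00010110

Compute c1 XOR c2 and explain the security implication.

Step 1: c1 XOR c2 = (m1 XOR k) XOR (m2 XOR k).
Step 2: By XOR associativity/commutativity: = m1 XOR m2 XOR k XOR k = m1 XOR m2.
Step 3: 10010100 XOR 00010110 = 10000010 = 130.
Step 4: The key cancels out! An attacker learns m1 XOR m2 = 130, revealing the relationship between plaintexts.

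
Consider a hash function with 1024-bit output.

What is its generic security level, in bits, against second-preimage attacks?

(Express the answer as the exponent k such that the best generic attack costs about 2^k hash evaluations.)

Step 1: The hash has a 1024-bit output.
Step 2: Second-preimage resistance means: given a specific input x, it should be infeasible to find a different y with h(y) = h(x).
With a 1024-bit output, a generic search for a second preimage costs about 2^1024 evaluations (each trial matches the fixed target with probability 2^-1024).
Step 3: Security level = 1024 bits.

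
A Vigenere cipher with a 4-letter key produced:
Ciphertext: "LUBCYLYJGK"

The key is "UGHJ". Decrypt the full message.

Step 1: Key 'UGHJ' has length 4. Extended key: UGHJUGHJUG
Step 2: Decrypt each position:
  L(11) - U(20) = 17 = R
  U(20) - G(6) = 14 = O
  B(1) - H(7) = 20 = U
  C(2) - J(9) = 19 = T
  Y(24) - U(20) = 4 = E
  L(11) - G(6) = 5 = F
  Y(24) - H(7) = 17 = R
  J(9) - J(9) = 0 = A
  G(6) - U(20) = 12 = M
  K(10) - G(6) = 4 = E
Plaintext: ROUTEFRAME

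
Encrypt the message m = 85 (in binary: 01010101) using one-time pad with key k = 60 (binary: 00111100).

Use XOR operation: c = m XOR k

Step 1: Write out the XOR operation bit by bit:
  Message: 01010101
  Key:     00111100
  XOR:     01101001
Step 2: Convert to decimal: 01101001 = 105.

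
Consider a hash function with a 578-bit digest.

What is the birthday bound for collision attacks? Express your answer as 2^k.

Step 1: The birthday paradox gives collision probability ~50% after sqrt(2^n) = 2^(n/2) hashes.
Step 2: For 578-bit output: 2^(578/2) = 2^289.
Step 3: Approximately 2^289 hash computations needed.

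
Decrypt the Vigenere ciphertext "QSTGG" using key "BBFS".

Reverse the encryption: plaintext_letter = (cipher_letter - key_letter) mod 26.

Step 1: Extend key: BBFSB
Step 2: Decrypt each letter (c - k) mod 26:
  Q(16) - B(1) = (16-1) mod 26 = 15 = P
  S(18) - B(1) = (18-1) mod 26 = 17 = R
  T(19) - F(5) = (19-5) mod 26 = 14 = O
  G(6) - S(18) = (6-18) mod 26 = 14 = O
  G(6) - B(1) = (6-1) mod 26 = 5 = F
Plaintext: PROOF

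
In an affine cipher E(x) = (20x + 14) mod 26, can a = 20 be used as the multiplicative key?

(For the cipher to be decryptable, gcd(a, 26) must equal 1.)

Step 1: Compute gcd(20, 26).
Step 2: gcd(20, 26) = 2.
Since gcd = 2 != 1, 20 shares a common factor with 26, so it cannot be used.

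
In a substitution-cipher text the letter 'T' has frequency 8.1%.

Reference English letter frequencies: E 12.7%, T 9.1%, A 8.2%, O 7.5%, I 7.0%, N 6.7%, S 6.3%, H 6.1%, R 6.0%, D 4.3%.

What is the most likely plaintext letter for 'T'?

Step 1: The observed frequency is 8.1%.
Step 2: Compare with English frequencies:
  E: 12.7% (difference: 4.6%)
  T: 9.1% (difference: 1.0%)
  A: 8.2% (difference: 0.1%) <-- closest
  O: 7.5% (difference: 0.6%)
  I: 7.0% (difference: 1.1%)
  N: 6.7% (difference: 1.4%)
  S: 6.3% (difference: 1.8%)
  H: 6.1% (difference: 2.0%)
  R: 6.0% (difference: 2.1%)
  D: 4.3% (difference: 3.8%)
Step 3: 'T' most likely represents 'A' (frequency 8.2%).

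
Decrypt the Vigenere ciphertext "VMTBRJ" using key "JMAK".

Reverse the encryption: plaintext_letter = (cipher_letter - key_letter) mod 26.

Step 1: Extend key: JMAKJM
Step 2: Decrypt each letter (c - k) mod 26:
  V(21) - J(9) = (21-9) mod 26 = 12 = M
  M(12) - M(12) = (12-12) mod 26 = 0 = A
  T(19) - A(0) = (19-0) mod 26 = 19 = T
  B(1) - K(10) = (1-10) mod 26 = 17 = R
  R(17) - J(9) = (17-9) mod 26 = 8 = I
  J(9) - M(12) = (9-12) mod 26 = 23 = X
Plaintext: MATRIX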